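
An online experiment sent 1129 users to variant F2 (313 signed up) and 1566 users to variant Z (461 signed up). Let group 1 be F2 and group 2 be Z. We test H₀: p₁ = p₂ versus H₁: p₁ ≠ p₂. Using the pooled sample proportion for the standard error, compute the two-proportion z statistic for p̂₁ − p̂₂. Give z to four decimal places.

z = -0.9705

p̂₁ = 313/1129 ≈ 0.2772365, p̂₂ = 461/1566 ≈ 0.2943806.
Pooled p̂ = (313+461)/(1129+1566) = 774/2695 = 0.2871985.
SE = √(p̂(1−p̂)(1/n₁+1/n₂)) = √(0.2871985·0.7128015·0.00152431) = √(0.00031205) = 0.0176649.
z = (0.2772365 − 0.2943806)/0.0176649 = -0.0171441/0.0176649 = -0.9705.
Two-sided p-value ≈ 2·Φ(−0.971) = 0.3318.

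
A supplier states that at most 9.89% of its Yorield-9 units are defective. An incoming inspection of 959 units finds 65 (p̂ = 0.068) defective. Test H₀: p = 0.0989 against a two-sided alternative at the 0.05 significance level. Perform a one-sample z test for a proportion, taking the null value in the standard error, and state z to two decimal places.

p̂ = 65/959 = 0.06778.
SE = √(p₀(1−p₀)/n) = √(0.089119/959) = 0.00964.
z = (0.06778 − 0.0989)/0.00964 = -0.03112/0.00964 = -3.23.
p-value = 2·P(Z > 3.228) ≈ 0.0012; since p < α = 0.05, reject H₀.

z = -3.23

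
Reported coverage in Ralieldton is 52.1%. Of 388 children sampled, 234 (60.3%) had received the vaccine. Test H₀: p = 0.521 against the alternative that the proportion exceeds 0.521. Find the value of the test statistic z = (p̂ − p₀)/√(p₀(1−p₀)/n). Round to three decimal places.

z = 3.237

p̂ = 234/388 = 0.60309.
Standard error under H₀: √(0.521×0.479/388) = 0.02536.
z = (0.60309 − 0.521)/0.02536 = 0.08209/0.02536 = 3.237.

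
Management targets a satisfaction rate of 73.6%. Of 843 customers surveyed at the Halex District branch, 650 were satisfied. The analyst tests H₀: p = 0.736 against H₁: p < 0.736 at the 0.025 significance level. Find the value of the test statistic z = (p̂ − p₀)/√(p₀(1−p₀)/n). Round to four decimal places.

z = 2.3090

p̂ = 650/843 ≈ 0.77105575.
SE = √(p₀(1−p₀)/n) = √(0.1943/843) = 0.01518193.
z = (0.77105575 − 0.736)/0.01518193 = 0.03505575/0.01518193 = 2.3090.
p-value = P(Z < 2.309) ≈ 0.9895. With α = 0.025, fail to reject H₀.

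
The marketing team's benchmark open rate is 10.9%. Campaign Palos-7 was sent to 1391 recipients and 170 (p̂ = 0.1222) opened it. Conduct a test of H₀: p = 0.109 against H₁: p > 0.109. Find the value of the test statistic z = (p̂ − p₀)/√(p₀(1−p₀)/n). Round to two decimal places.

p̂ = 170/1391 = 0.12221.
Under H₀, SE = √(0.109·0.891/1391) = √(6.98196e-05) = 0.00836.
z = (0.12221 − 0.109)/0.00836 = 0.01321/0.00836 = 1.58.

z = 1.58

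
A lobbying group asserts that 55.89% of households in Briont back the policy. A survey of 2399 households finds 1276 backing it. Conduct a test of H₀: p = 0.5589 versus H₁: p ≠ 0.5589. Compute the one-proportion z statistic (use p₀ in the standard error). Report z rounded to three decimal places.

p̂ = 1276/2399 ≈ 0.531888.
Under H₀, SE = √(0.5589·0.4411/2399) = √(0.000102764) = 0.010137.
z = (0.531888 − 0.5589)/0.010137 = -0.027012/0.010137 = -2.665.
Two-sided p-value ≈ 2·Φ(−2.665) = 0.0077.

z = -2.665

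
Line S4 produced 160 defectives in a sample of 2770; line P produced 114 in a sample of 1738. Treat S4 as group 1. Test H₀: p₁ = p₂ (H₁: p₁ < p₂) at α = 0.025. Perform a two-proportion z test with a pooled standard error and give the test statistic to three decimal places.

z = -1.071

p̂₁ = 160/2770 ≈ 0.05776, p̂₂ = 114/1738 ≈ 0.06559.
Pooled p̂ = (160+114)/(2770+1738) = 274/4508 = 0.06078.
SE = √(p̂(1−p̂)(1/n₁+1/n₂)) = √(0.06078·0.93922·0.000936385) = √(5.3455e-05) = 0.00731.
z = (0.05776 − 0.06559)/0.00731 = -0.00783/0.00731 = -1.071.
p-value = P(Z < -1.071) ≈ 0.1421; since p > α = 0.025, fail to reject H₀.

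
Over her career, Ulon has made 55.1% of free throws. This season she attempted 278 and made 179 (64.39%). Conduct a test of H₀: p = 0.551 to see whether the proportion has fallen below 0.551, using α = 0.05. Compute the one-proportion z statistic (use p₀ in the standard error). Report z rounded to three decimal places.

z = 3.114

p̂ = 179/278 ≈ 0.64388.
Standard error under H₀: √(0.551×0.449/278) = 0.02983.
z = (0.64388 − 0.551)/0.02983 = 0.09288/0.02983 = 3.114.
p-value = P(Z < 3.114) ≈ 0.9991, so at α = 0.05 we fail to reject H₀.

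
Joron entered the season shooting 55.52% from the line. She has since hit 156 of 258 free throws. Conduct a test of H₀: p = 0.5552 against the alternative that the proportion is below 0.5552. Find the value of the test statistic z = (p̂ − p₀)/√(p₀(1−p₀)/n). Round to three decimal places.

p̂ = 156/258 ≈ 0.60465.
SE = √(p₀(1−p₀)/n) = √(0.24695/258) = 0.03094.
z = (0.60465 − 0.5552)/0.03094 = 0.04945/0.03094 = 1.598.

z = 1.598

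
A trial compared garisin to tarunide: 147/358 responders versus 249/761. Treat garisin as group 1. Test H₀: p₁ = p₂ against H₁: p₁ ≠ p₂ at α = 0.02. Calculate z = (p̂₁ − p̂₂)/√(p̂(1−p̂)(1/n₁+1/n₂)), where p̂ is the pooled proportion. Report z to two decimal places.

z = 2.72

p̂₁ = 147/358 = 0.41061, p̂₂ = 249/761 = 0.32720.
Pooled p̂ = (147+249)/(358+761) = 396/1119 = 0.35389.
SE = √(0.228651 × 0.00410736) = 0.03065.
z = (0.41061 − 0.32720)/0.03065 = 0.08341/0.03065 = 2.72.
Two-sided p-value ≈ 2·Φ(−2.722) = 0.0065. With α = 0.02, reject H₀.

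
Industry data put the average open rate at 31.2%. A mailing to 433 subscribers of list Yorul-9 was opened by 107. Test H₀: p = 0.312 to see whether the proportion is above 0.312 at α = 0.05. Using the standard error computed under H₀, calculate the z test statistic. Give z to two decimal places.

p̂ = 107/433 = 0.2471.
SE = √(p₀(1−p₀)/n) = √(0.21466/433) = 0.0223.
z = (0.2471 − 0.312)/0.0223 = -0.0649/0.0223 = -2.91.
p-value = P(Z > -2.914) ≈ 0.9982, so at α = 0.05 we fail to reject H₀.

z = -2.91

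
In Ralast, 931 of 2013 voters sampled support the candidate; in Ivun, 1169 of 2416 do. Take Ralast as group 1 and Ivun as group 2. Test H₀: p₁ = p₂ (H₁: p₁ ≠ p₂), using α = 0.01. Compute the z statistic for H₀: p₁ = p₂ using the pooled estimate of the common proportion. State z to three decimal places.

p̂₁ = 931/2013 = 0.46249, p̂₂ = 1169/2416 = 0.48386.
Pooled p̂ = (931+1169)/(2013+2416) = 2100/4429 = 0.47415.
SE = √(p̂(1−p̂)(1/n₁+1/n₂)) = √(0.47415·0.52585·0.000910678) = √(0.000227061) = 0.01507.
z = (0.46249 − 0.48386)/0.01507 = -0.02137/0.01507 = -1.418.
Two-sided p-value ≈ 2·Φ(−1.418) = 0.1563, so at α = 0.01 we fail to reject H₀.

z = -1.418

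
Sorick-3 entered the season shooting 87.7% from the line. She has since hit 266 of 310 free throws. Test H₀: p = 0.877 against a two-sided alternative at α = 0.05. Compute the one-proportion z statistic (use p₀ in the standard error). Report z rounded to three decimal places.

p̂ = 266/310 = 0.858065.
Under H₀, SE = √(0.877·0.123/310) = √(0.000347971) = 0.018654.
z = (0.858065 − 0.877)/0.018654 = -0.018935/0.018654 = -1.015.
p-value = 2·P(Z > 1.015) ≈ 0.3101. With α = 0.05, fail to reject H₀.

z = -1.015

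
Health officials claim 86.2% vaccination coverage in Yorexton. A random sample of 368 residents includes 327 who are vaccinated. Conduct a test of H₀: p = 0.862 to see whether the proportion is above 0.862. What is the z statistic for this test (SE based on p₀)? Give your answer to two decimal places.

p̂ = 327/368 = 0.8886.
Under H₀, SE = √(0.862·0.138/368) = √(0.00032325) = 0.0180.
z = (0.8886 − 0.862)/0.0180 = 0.0266/0.0180 = 1.48.
p-value = P(Z > 1.479) ≈ 0.0696.

z = 1.48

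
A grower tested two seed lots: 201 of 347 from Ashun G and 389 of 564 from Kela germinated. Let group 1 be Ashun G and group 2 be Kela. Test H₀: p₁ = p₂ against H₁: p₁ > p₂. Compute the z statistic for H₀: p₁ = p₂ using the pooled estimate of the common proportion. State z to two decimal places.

z = -3.39

p̂₁ = 201/347 ≈ 0.5793, p̂₂ = 389/564 ≈ 0.6897.
Pooled p̂ = (201+389)/(347+564) = 590/911 = 0.6476.
SE = √(0.228202 × 0.00465489) = 0.0326.
z = (0.5793 − 0.6897)/0.0326 = -0.1104/0.0326 = -3.39.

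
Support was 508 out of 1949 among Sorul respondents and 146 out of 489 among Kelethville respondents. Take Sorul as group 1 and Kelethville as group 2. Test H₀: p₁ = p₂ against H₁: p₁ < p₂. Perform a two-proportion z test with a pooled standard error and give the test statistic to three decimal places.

p̂₁ = 508/1949 ≈ 0.26065, p̂₂ = 146/489 ≈ 0.29857.
Pooled p̂ = (508+146)/(1949+489) = 654/2438 = 0.26825.
SE = √(0.196293 × 0.00255807) = 0.02241.
z = (0.26065 − 0.29857)/0.02241 = -0.03792/0.02241 = -1.692.
p-value = P(Z < -1.692) ≈ 0.0453.

z = -1.692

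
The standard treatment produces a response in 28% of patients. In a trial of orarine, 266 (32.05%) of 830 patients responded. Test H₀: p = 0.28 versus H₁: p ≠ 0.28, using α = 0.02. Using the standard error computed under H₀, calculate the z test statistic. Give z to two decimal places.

z = 2.60

p̂ = 266/830 ≈ 0.3205.
SE = √(p₀(1−p₀)/n) = √(0.2016/830) = 0.0156.
z = (0.3205 − 0.28)/0.0156 = 0.0405/0.0156 = 2.60.
p-value = 2·P(Z > 2.597) ≈ 0.0094. With α = 0.02, reject H₀.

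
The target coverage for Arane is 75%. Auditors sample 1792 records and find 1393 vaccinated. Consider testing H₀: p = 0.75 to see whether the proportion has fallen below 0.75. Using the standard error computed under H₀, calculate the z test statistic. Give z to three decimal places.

z = 2.673

p̂ = 1393/1792 = 0.77734.
Under H₀, SE = √(0.75·0.25/1792) = √(0.000104632) = 0.01023.
z = (0.77734 − 0.75)/0.01023 = 0.02734/0.01023 = 2.673.
p-value = P(Z < 2.673) ≈ 0.9962.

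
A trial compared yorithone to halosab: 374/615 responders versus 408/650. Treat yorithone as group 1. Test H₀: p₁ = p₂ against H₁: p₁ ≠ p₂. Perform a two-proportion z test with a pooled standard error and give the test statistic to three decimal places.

p̂₁ = 374/615 = 0.60813, p̂₂ = 408/650 = 0.62769.
Pooled p̂ = (374+408)/(615+650) = 782/1265 = 0.61818.
SE = √(p̂(1−p̂)(1/n₁+1/n₂)) = √(0.61818·0.38182·0.00316448) = √(0.000746921) = 0.02733.
z = (0.60813 − 0.62769)/0.02733 = -0.01956/0.02733 = -0.716.

z = -0.716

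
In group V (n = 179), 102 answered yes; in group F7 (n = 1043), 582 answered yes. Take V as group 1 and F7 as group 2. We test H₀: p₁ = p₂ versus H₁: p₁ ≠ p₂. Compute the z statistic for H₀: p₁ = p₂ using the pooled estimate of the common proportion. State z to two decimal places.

p̂₁ = 102/179 ≈ 0.5698, p̂₂ = 582/1043 ≈ 0.5580.
Pooled p̂ = (102+582)/(179+1043) = 684/1222 = 0.5597.
SE = √(0.246431 × 0.00654536) = 0.0402.
z = (0.5698 − 0.5580)/0.0402 = 0.0118/0.0402 = 0.29.

z = 0.29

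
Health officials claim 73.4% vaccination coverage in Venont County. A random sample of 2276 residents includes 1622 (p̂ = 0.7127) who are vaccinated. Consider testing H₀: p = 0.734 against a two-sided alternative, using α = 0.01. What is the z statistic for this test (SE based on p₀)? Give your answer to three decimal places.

z = -2.305

p̂ = 1622/2276 ≈ 0.712654.
Under H₀, SE = √(0.734·0.266/2276) = √(8.57838e-05) = 0.009262.
z = (0.712654 − 0.734)/0.009262 = -0.021346/0.009262 = -2.305.
Two-sided p-value ≈ 2·Φ(−2.305) = 0.0212; since p > α = 0.01, fail to reject H₀.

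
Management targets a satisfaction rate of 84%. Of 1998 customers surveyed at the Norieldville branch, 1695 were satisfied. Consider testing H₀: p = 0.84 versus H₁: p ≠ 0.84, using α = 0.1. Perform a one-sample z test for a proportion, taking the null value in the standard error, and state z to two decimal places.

z = 1.02

p̂ = 1695/1998 = 0.84835.
Standard error under H₀: √(0.84×0.16/1998) = 0.00820.
z = (0.84835 − 0.84)/0.00820 = 0.00835/0.00820 = 1.02.
Two-sided p-value ≈ 2·Φ(−1.018) = 0.3087, so at α = 0.1 we fail to reject H₀.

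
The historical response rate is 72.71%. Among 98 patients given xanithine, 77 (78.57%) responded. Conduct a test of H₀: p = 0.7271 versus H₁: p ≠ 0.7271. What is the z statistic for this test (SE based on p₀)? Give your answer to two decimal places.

p̂ = 77/98 = 0.7857.
SE = √(p₀(1−p₀)/n) = √(0.19843/98) = 0.0450.
z = (0.7857 − 0.7271)/0.0450 = 0.0586/0.0450 = 1.30.

z = 1.30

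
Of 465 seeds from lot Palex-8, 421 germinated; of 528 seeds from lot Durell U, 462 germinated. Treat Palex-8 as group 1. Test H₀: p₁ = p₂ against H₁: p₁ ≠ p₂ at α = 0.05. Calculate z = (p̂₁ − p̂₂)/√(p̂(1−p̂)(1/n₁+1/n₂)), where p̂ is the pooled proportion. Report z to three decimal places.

z = 1.522

p̂₁ = 421/465 ≈ 0.90538, p̂₂ = 462/528 ≈ 0.87500.
Pooled p̂ = (421+462)/(465+528) = 883/993 = 0.88922.
SE = √(p̂(1−p̂)(1/n₁+1/n₂)) = √(0.88922·0.11078·0.00404448) = √(0.000398398) = 0.01996.
z = (0.90538 − 0.87500)/0.01996 = 0.03038/0.01996 = 1.522.
p-value = 2·P(Z > 1.522) ≈ 0.1280, so at α = 0.05 we fail to reject H₀.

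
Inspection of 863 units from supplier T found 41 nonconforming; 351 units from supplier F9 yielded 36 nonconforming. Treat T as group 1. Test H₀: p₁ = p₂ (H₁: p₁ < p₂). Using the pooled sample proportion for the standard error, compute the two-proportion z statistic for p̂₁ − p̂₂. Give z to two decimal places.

p̂₁ = 41/863 = 0.04751, p̂₂ = 36/351 = 0.10256.
Pooled p̂ = (41+36)/(863+351) = 77/1214 = 0.06343.
SE = √(0.0594037 × 0.00400775) = 0.01543.
z = (0.04751 − 0.10256)/0.01543 = -0.05505/0.01543 = -3.57.

z = -3.57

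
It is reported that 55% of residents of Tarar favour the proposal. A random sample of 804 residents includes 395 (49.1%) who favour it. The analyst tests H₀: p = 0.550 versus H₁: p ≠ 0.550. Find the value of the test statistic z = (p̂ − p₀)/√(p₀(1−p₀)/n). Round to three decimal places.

p̂ = 395/804 ≈ 0.491294.
SE = √(p₀(1−p₀)/n) = √(0.2475/804) = 0.017545.
z = (0.491294 − 0.55)/0.017545 = -0.058706/0.017545 = -3.346.

z = -3.346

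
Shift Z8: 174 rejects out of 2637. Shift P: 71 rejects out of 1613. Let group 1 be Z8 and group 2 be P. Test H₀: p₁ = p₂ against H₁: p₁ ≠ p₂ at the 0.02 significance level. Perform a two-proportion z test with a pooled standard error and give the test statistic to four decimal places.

z = 2.9816

p̂₁ = 174/2637 ≈ 0.0659841, p̂₂ = 71/1613 ≈ 0.0440174.
Pooled p̂ = (174+71)/(2637+1613) = 245/4250 = 0.0576471.
SE = √(0.0543239 × 0.000999182) = 0.0073675.
z = (0.0659841 − 0.0440174)/0.0073675 = 0.0219667/0.0073675 = 2.9816.
Two-sided p-value ≈ 2·Φ(−2.982) = 0.0029. With α = 0.02, reject H₀.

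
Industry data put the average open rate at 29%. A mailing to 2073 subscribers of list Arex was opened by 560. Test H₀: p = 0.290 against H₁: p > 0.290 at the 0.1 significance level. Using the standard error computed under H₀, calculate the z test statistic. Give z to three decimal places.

p̂ = 560/2073 ≈ 0.270140.
Under H₀, SE = √(0.29·0.71/2073) = √(9.93247e-05) = 0.009966.
z = (0.270140 − 0.29)/0.009966 = -0.019860/0.009966 = -1.993.
p-value = P(Z > -1.993) ≈ 0.9769; since p > α = 0.1, fail to reject H₀.

z = -1.993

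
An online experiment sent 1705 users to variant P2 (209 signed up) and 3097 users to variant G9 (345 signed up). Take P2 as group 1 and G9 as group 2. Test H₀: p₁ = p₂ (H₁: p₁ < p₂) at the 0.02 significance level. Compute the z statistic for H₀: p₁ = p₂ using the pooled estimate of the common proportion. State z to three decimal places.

z = 1.161

p̂₁ = 209/1705 = 0.12258, p̂₂ = 345/3097 = 0.11140.
Pooled p̂ = (209+345)/(1705+3097) = 554/4802 = 0.11537.
SE = √(p̂(1−p̂)(1/n₁+1/n₂)) = √(0.11537·0.88463·0.000909403) = √(9.28125e-05) = 0.00963.
z = (0.12258 − 0.11140)/0.00963 = 0.01118/0.00963 = 1.161.
p-value = P(Z < 1.161) ≈ 0.8771; since p > α = 0.02, fail to reject H₀.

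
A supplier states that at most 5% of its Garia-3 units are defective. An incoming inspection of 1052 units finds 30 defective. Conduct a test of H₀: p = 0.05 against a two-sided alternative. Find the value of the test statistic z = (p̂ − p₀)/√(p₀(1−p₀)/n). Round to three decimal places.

z = -3.197

p̂ = 30/1052 ≈ 0.028517.
SE = √(p₀(1−p₀)/n) = √(0.0475/1052) = 0.006720.
z = (0.028517 − 0.05)/0.006720 = -0.021483/0.006720 = -3.197.
p-value = 2·P(Z > 3.197) ≈ 0.0014.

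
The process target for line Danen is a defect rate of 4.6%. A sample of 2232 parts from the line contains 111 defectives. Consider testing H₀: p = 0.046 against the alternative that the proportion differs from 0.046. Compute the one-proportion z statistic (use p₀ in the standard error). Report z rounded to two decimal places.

z = 0.84

p̂ = 111/2232 = 0.0497.
Under H₀, SE = √(0.046·0.954/2232) = √(1.96613e-05) = 0.0044.
z = (0.0497 − 0.046)/0.0044 = 0.0037/0.0044 = 0.84.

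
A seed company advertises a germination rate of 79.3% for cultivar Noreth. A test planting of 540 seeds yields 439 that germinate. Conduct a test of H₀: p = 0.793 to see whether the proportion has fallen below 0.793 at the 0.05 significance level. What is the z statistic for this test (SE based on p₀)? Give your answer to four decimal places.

z = 1.1450

p̂ = 439/540 = 0.812963.
SE = √(p₀(1−p₀)/n) = √(0.16415/540) = 0.017435.
z = (0.812963 − 0.793)/0.017435 = 0.019963/0.017435 = 1.1450.
p-value = P(Z < 1.145) ≈ 0.8739, so at α = 0.05 we fail to reject H₀.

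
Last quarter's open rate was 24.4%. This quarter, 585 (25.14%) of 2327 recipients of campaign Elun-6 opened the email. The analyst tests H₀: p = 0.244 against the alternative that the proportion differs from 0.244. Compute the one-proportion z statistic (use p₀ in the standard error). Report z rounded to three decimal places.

z = 0.831

p̂ = 585/2327 = 0.25140.
SE = √(p₀(1−p₀)/n) = √(0.18446/2327) = 0.00890.
z = (0.25140 − 0.244)/0.00890 = 0.00740/0.00890 = 0.831.
Two-sided p-value ≈ 2·Φ(−0.831) = 0.4061.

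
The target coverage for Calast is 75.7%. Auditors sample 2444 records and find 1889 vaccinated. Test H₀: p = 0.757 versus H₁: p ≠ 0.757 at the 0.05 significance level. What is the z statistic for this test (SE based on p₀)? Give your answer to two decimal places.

z = 1.83

p̂ = 1889/2444 = 0.7729.
Standard error under H₀: √(0.757×0.243/2444) = 0.0087.
z = (0.7729 − 0.757)/0.0087 = 0.0159/0.0087 = 1.83.
Two-sided p-value ≈ 2·Φ(−1.834) = 0.0666, so at α = 0.05 we fail to reject H₀.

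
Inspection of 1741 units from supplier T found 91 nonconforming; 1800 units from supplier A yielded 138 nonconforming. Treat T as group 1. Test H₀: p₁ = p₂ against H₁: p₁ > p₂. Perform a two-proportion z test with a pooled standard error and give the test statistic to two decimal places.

p̂₁ = 91/1741 = 0.05227, p̂₂ = 138/1800 = 0.07667.
Pooled p̂ = (91+138)/(1741+1800) = 229/3541 = 0.06467.
SE = √(0.0604887 × 0.00112994) = 0.00827.
z = (0.05227 − 0.07667)/0.00827 = -0.02440/0.00827 = -2.95.
p-value = P(Z > -2.951) ≈ 0.9984.

z = -2.95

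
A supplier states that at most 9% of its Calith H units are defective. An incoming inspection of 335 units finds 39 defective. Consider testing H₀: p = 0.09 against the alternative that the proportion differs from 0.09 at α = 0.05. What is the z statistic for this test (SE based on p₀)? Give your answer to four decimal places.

z = 1.6896

p̂ = 39/335 ≈ 0.116418.
SE = √(p₀(1−p₀)/n) = √(0.0819/335) = 0.015636.
z = (0.116418 − 0.09)/0.015636 = 0.026418/0.015636 = 1.6896.
Two-sided p-value ≈ 2·Φ(−1.690) = 0.0911, so at α = 0.05 we fail to reject H₀.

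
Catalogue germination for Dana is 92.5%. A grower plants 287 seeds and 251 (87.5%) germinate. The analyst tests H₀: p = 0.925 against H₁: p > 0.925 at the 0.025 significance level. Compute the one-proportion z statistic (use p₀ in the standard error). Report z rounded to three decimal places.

z = -3.244

p̂ = 251/287 = 0.87456.
SE = √(p₀(1−p₀)/n) = √(0.069375/287) = 0.01555.
z = (0.87456 − 0.925)/0.01555 = -0.05044/0.01555 = -3.244.
p-value = P(Z > -3.244) ≈ 0.9994; since p > α = 0.025, fail to reject H₀.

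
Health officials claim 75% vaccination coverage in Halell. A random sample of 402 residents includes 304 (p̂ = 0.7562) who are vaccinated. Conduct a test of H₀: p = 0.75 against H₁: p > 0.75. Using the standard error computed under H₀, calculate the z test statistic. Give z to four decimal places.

z = 0.2880

p̂ = 304/402 ≈ 0.756219.
Under H₀, SE = √(0.75·0.25/402) = √(0.000466418) = 0.021597.
z = (0.756219 − 0.75)/0.021597 = 0.006219/0.021597 = 0.2880.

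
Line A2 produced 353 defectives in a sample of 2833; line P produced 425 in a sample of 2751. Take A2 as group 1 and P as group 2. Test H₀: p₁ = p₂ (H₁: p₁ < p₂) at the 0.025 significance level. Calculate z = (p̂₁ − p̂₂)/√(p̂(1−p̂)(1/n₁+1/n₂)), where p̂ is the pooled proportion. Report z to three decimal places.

p̂₁ = 353/2833 = 0.12460, p̂₂ = 425/2751 = 0.15449.
Pooled p̂ = (353+425)/(2833+2751) = 778/5584 = 0.13933.
SE = √(0.119915 × 0.000716487) = 0.00927.
z = (0.12460 − 0.15449)/0.00927 = -0.02989/0.00927 = -3.224.
p-value = P(Z < -3.224) ≈ 0.0006, so at α = 0.025 we reject H₀.

z = -3.224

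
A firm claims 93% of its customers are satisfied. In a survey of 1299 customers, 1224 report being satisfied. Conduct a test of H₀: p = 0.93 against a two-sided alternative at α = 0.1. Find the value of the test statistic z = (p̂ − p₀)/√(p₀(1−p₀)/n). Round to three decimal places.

p̂ = 1224/1299 ≈ 0.94226.
Standard error under H₀: √(0.93×0.07/1299) = 0.00708.
z = (0.94226 − 0.93)/0.00708 = 0.01226/0.00708 = 1.732.
Two-sided p-value ≈ 2·Φ(−1.732) = 0.0832. With α = 0.1, reject H₀.

z = 1.732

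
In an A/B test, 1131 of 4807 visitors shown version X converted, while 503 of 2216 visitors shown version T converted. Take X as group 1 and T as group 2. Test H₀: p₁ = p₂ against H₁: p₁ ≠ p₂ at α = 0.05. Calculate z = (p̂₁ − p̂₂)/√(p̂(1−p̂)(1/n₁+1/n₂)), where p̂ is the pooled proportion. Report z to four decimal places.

p̂₁ = 1131/4807 = 0.235282, p̂₂ = 503/2216 = 0.226986.
Pooled p̂ = (1131+503)/(4807+2216) = 1634/7023 = 0.232664.
SE = √(p̂(1−p̂)(1/n₁+1/n₂)) = √(0.232664·0.767336·0.000659293) = √(0.000117705) = 0.010849.
z = (0.235282 − 0.226986)/0.010849 = 0.008296/0.010849 = 0.7647.
p-value = 2·P(Z > 0.765) ≈ 0.4445. With α = 0.05, fail to reject H₀.

z = 0.7647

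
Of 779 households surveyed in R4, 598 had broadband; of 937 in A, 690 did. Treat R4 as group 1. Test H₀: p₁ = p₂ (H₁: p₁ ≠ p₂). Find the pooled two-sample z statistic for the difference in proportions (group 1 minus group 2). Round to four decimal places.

p̂₁ = 598/779 = 0.767651, p̂₂ = 690/937 = 0.736393.
Pooled p̂ = (598+690)/(779+937) = 1288/1716 = 0.750583.
SE = √(0.187208 × 0.00235093) = 0.020979.
z = (0.767651 − 0.736393)/0.020979 = 0.031258/0.020979 = 1.4900.

z = 1.4900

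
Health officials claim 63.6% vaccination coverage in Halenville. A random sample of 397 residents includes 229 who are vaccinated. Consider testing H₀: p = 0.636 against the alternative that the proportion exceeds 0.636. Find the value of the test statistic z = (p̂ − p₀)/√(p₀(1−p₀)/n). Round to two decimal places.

p̂ = 229/397 = 0.57683.
Standard error under H₀: √(0.636×0.364/397) = 0.02415.
z = (0.57683 − 0.636)/0.02415 = -0.05917/0.02415 = -2.45.
p-value = P(Z > -2.450) ≈ 0.9929.

z = -2.45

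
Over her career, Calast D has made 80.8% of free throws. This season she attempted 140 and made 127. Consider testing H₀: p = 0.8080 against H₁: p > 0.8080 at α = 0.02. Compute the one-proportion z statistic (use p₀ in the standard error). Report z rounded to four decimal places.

z = 2.9783

p̂ = 127/140 = 0.907143.
Standard error under H₀: √(0.808×0.192/140) = 0.033288.
z = (0.907143 − 0.808)/0.033288 = 0.099143/0.033288 = 2.9783.
p-value = P(Z > 2.978) ≈ 0.0014, so at α = 0.02 we reject H₀.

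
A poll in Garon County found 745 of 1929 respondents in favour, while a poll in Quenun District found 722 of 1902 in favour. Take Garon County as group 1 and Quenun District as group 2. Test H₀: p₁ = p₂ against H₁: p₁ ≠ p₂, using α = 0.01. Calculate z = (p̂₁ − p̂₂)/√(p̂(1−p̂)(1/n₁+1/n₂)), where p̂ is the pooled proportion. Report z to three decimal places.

z = 0.421

p̂₁ = 745/1929 = 0.38621, p̂₂ = 722/1902 = 0.37960.
Pooled p̂ = (745+722)/(1929+1902) = 1467/3831 = 0.38293.
SE = √(p̂(1−p̂)(1/n₁+1/n₂)) = √(0.38293·0.61707·0.00104417) = √(0.00024673) = 0.01571.
z = (0.38621 − 0.37960)/0.01571 = 0.00661/0.01571 = 0.421.
Two-sided p-value ≈ 2·Φ(−0.421) = 0.6739, so at α = 0.01 we fail to reject H₀.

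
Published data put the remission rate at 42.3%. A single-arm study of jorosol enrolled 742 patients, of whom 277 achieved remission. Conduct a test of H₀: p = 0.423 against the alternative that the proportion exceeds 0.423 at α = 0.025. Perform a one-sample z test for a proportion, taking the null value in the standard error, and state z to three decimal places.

p̂ = 277/742 = 0.37332.
SE = √(p₀(1−p₀)/n) = √(0.24407/742) = 0.01814.
z = (0.37332 − 0.423)/0.01814 = -0.04968/0.01814 = -2.739.
p-value = P(Z > -2.739) ≈ 0.9969, so at α = 0.025 we fail to reject H₀.

z = -2.739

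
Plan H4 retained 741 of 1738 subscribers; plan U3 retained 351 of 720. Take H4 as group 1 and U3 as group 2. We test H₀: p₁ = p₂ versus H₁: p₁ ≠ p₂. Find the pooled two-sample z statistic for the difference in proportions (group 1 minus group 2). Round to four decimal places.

z = -2.7767

p̂₁ = 741/1738 = 0.426352, p̂₂ = 351/720 = 0.487500.
Pooled p̂ = (741+351)/(1738+720) = 1092/2458 = 0.444264.
SE = √(0.246893 × 0.00196426) = 0.022022.
z = (0.426352 − 0.487500)/0.022022 = -0.061148/0.022022 = -2.7767.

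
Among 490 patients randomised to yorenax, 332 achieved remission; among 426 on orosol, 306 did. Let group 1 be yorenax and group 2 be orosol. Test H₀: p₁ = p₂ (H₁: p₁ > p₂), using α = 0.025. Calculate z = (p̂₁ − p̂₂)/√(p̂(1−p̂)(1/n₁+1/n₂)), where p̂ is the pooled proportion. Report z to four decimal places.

p̂₁ = 332/490 = 0.6775510, p̂₂ = 306/426 = 0.7183099.
Pooled p̂ = (332+306)/(490+426) = 638/916 = 0.6965066.
SE = √(0.211385 × 0.00438823) = 0.0304567.
z = (0.6775510 − 0.7183099)/0.0304567 = -0.0407589/0.0304567 = -1.3383.
p-value = P(Z > -1.338) ≈ 0.9096; since p > α = 0.025, fail to reject H₀.

z = -1.3383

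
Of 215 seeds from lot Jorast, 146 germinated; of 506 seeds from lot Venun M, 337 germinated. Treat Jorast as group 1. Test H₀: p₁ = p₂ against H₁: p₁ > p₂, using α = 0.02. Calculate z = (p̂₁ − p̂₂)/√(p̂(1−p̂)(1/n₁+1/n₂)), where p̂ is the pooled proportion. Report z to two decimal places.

p̂₁ = 146/215 ≈ 0.6791, p̂₂ = 337/506 ≈ 0.6660.
Pooled p̂ = (146+337)/(215+506) = 483/721 = 0.6699.
SE = √(p̂(1−p̂)(1/n₁+1/n₂)) = √(0.6699·0.3301·0.00662745) = √(0.00146555) = 0.0383.
z = (0.6791 − 0.6660)/0.0383 = 0.0131/0.0383 = 0.34.
p-value = P(Z > 0.341) ≈ 0.3665; since p > α = 0.02, fail to reject H₀.

z = 0.34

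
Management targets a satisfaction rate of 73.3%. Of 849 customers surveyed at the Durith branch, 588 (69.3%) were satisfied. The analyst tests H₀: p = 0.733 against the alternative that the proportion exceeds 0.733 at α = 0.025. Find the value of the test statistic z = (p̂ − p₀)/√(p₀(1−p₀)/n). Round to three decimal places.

z = -2.662

p̂ = 588/849 ≈ 0.692580.
SE = √(p₀(1−p₀)/n) = √(0.19571/849) = 0.015183.
z = (0.692580 − 0.733)/0.015183 = -0.040420/0.015183 = -2.662.
p-value = P(Z > -2.662) ≈ 0.9961, so at α = 0.025 we fail to reject H₀.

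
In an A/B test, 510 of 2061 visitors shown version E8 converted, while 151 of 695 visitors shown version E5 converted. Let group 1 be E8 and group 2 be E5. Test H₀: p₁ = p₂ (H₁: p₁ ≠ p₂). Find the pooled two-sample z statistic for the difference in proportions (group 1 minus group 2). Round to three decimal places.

z = 1.612

p̂₁ = 510/2061 = 0.247453, p̂₂ = 151/695 = 0.217266.
Pooled p̂ = (510+151)/(2061+695) = 661/2756 = 0.239840.
SE = √(0.182317 × 0.00192405) = 0.018729.
z = (0.247453 − 0.217266)/0.018729 = 0.030187/0.018729 = 1.612.
Two-sided p-value ≈ 2·Φ(−1.612) = 0.1070.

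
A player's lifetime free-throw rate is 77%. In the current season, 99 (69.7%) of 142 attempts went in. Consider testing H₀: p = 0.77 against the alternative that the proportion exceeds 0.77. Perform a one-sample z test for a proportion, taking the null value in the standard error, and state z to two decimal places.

p̂ = 99/142 = 0.6972.
SE = √(p₀(1−p₀)/n) = √(0.1771/142) = 0.0353.
z = (0.6972 − 0.77)/0.0353 = -0.0728/0.0353 = -2.06.

z = -2.06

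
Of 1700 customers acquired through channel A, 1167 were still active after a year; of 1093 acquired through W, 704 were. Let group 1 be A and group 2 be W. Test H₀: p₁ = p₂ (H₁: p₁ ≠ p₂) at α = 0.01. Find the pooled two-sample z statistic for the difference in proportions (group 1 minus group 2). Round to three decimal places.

p̂₁ = 1167/1700 = 0.68647, p̂₂ = 704/1093 = 0.64410.
Pooled p̂ = (1167+704)/(1700+1093) = 1871/2793 = 0.66989.
SE = √(0.221138 × 0.00150315) = 0.01823.
z = (0.68647 − 0.64410)/0.01823 = 0.04237/0.01823 = 2.324.
Two-sided p-value ≈ 2·Φ(−2.324) = 0.0201; since p > α = 0.01, fail to reject H₀.

z = 2.324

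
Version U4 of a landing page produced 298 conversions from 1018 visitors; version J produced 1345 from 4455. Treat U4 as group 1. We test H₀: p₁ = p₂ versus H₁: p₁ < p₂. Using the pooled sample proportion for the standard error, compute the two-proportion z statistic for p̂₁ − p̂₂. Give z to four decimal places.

p̂₁ = 298/1018 = 0.292731, p̂₂ = 1345/4455 = 0.301908.
Pooled p̂ = (298+1345)/(1018+4455) = 1643/5473 = 0.300201.
SE = √(p̂(1−p̂)(1/n₁+1/n₂)) = √(0.300201·0.699799·0.00120679) = √(0.000253522) = 0.015922.
z = (0.292731 − 0.301908)/0.015922 = -0.009177/0.015922 = -0.5764.

z = -0.5764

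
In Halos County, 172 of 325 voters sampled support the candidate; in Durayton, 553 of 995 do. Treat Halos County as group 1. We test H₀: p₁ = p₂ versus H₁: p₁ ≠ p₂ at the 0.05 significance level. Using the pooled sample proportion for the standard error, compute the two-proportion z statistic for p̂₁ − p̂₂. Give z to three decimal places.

z = -0.835

p̂₁ = 172/325 ≈ 0.52923, p̂₂ = 553/995 ≈ 0.55578.
Pooled p̂ = (172+553)/(325+995) = 725/1320 = 0.54924.
SE = √(0.247575 × 0.00408195) = 0.03179.
z = (0.52923 − 0.55578)/0.03179 = -0.02655/0.03179 = -0.835.
Two-sided p-value ≈ 2·Φ(−0.835) = 0.4037; since p > α = 0.05, fail to reject H₀.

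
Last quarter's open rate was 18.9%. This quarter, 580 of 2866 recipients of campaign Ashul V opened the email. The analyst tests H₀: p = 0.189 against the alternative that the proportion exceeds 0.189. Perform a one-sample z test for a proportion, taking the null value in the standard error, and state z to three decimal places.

p̂ = 580/2866 ≈ 0.20237.
SE = √(p₀(1−p₀)/n) = √(0.15328/2866) = 0.00731.
z = (0.20237 − 0.189)/0.00731 = 0.01337/0.00731 = 1.829.
p-value = P(Z > 1.829) ≈ 0.0337.

z = 1.829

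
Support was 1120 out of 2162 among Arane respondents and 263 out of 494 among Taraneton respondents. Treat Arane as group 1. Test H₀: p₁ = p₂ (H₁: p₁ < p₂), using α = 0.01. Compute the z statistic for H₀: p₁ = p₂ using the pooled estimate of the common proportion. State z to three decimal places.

p̂₁ = 1120/2162 ≈ 0.51804, p̂₂ = 263/494 ≈ 0.53239.
Pooled p̂ = (1120+263)/(2162+494) = 1383/2656 = 0.52071.
SE = √(0.249571 × 0.00248683) = 0.02491.
z = (0.51804 − 0.53239)/0.02491 = -0.01435/0.02491 = -0.576.
p-value = P(Z < -0.576) ≈ 0.2823. With α = 0.01, fail to reject H₀.

z = -0.576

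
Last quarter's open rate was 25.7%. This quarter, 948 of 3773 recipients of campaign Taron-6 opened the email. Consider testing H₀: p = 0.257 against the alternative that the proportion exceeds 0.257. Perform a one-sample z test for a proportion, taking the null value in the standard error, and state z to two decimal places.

p̂ = 948/3773 ≈ 0.25126.
Standard error under H₀: √(0.257×0.743/3773) = 0.00711.
z = (0.25126 − 0.257)/0.00711 = -0.00574/0.00711 = -0.81.
p-value = P(Z > -0.807) ≈ 0.7902.

z = -0.81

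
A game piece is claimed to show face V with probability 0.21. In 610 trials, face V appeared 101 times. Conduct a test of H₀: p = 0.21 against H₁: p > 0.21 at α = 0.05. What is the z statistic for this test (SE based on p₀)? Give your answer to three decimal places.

p̂ = 101/610 ≈ 0.16557.
Standard error under H₀: √(0.21×0.79/610) = 0.01649.
z = (0.16557 − 0.21)/0.01649 = -0.04443/0.01649 = -2.694.
p-value = P(Z > -2.694) ≈ 0.9965; since p > α = 0.05, fail to reject H₀.

z = -2.694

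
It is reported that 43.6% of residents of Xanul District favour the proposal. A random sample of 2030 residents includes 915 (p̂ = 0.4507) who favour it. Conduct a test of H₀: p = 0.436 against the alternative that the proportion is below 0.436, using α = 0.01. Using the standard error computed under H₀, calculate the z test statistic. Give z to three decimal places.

z = 1.339

p̂ = 915/2030 = 0.45074.
SE = √(p₀(1−p₀)/n) = √(0.2459/2030) = 0.01101.
z = (0.45074 − 0.436)/0.01101 = 0.01474/0.01101 = 1.339.
p-value = P(Z < 1.339) ≈ 0.9097, so at α = 0.01 we fail to reject H₀.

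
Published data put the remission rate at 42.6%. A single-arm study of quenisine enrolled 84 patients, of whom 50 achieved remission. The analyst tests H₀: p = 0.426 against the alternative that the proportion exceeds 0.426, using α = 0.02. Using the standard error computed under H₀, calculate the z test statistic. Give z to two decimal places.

z = 3.14

p̂ = 50/84 = 0.59524.
Under H₀, SE = √(0.426·0.574/84) = √(0.002911) = 0.05395.
z = (0.59524 − 0.426)/0.05395 = 0.16924/0.05395 = 3.14.
p-value = P(Z > 3.137) ≈ 0.0009; since p < α = 0.02, reject H₀.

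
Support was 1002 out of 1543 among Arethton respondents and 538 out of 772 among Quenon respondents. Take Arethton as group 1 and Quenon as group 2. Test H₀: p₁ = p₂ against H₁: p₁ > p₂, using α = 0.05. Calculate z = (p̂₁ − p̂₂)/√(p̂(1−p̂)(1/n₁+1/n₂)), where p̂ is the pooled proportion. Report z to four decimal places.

p̂₁ = 1002/1543 ≈ 0.649384, p̂₂ = 538/772 ≈ 0.696891.
Pooled p̂ = (1002+538)/(1543+772) = 1540/2315 = 0.665227.
SE = √(p̂(1−p̂)(1/n₁+1/n₂)) = √(0.665227·0.334773·0.00194342) = √(0.000432801) = 0.020804.
z = (0.649384 − 0.696891)/0.020804 = -0.047507/0.020804 = -2.2836.
p-value = P(Z > -2.284) ≈ 0.9888; since p > α = 0.05, fail to reject H₀.

z = -2.2836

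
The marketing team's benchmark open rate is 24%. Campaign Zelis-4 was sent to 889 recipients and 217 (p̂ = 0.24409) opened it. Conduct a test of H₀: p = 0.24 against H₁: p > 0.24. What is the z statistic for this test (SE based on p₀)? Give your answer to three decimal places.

p̂ = 217/889 ≈ 0.24409.
Standard error under H₀: √(0.24×0.76/889) = 0.01432.
z = (0.24409 − 0.24)/0.01432 = 0.00409/0.01432 = 0.286.
p-value = P(Z > 0.286) ≈ 0.3875.

z = 0.286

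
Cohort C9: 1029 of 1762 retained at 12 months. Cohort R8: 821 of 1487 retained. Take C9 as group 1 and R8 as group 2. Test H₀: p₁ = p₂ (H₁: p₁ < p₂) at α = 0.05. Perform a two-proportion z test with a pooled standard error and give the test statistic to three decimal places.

z = 1.828

p̂₁ = 1029/1762 = 0.58400, p̂₂ = 821/1487 = 0.55212.
Pooled p̂ = (1029+821)/(1762+1487) = 1850/3249 = 0.56941.
SE = √(0.245183 × 0.00124003) = 0.01744.
z = (0.58400 − 0.55212)/0.01744 = 0.03188/0.01744 = 1.828.
p-value = P(Z < 1.828) ≈ 0.9662; since p > α = 0.05, fail to reject H₀.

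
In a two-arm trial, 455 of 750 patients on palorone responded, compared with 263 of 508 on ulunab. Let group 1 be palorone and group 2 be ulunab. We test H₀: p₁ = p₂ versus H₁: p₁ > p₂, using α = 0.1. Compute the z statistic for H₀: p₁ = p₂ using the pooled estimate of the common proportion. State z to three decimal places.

z = 3.127

p̂₁ = 455/750 ≈ 0.606667, p̂₂ = 263/508 ≈ 0.517717.
Pooled p̂ = (455+263)/(750+508) = 718/1258 = 0.570747.
SE = √(p̂(1−p̂)(1/n₁+1/n₂)) = √(0.570747·0.429253·0.00330184) = √(0.000808933) = 0.028442.
z = (0.606667 − 0.517717)/0.028442 = 0.088950/0.028442 = 3.127.
p-value = P(Z > 3.127) ≈ 0.0009, so at α = 0.1 we reject H₀.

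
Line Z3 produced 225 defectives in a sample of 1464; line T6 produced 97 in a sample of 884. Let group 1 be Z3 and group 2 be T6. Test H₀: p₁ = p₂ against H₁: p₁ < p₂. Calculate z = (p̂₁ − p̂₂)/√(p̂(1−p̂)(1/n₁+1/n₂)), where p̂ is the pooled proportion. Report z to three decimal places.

p̂₁ = 225/1464 ≈ 0.153689, p̂₂ = 97/884 ≈ 0.109729.
Pooled p̂ = (225+97)/(1464+884) = 322/2348 = 0.137138.
SE = √(p̂(1−p̂)(1/n₁+1/n₂)) = √(0.137138·0.862862·0.00181428) = √(0.000214686) = 0.014652.
z = (0.153689 − 0.109729)/0.014652 = 0.043960/0.014652 = 3.000.

z = 3.000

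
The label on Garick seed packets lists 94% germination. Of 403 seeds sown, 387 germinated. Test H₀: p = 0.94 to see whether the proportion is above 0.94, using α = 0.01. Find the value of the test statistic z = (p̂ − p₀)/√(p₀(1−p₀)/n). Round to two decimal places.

p̂ = 387/403 = 0.9603.
Standard error under H₀: √(0.94×0.06/403) = 0.0118.
z = (0.9603 − 0.94)/0.0118 = 0.0203/0.0118 = 1.72.
p-value = P(Z > 1.716) ≈ 0.0431, so at α = 0.01 we fail to reject H₀.

z = 1.72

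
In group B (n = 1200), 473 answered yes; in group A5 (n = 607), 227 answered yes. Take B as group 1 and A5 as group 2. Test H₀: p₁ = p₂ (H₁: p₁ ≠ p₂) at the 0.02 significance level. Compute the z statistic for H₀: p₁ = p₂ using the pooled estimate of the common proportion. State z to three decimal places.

p̂₁ = 473/1200 = 0.394167, p̂₂ = 227/607 = 0.373970.
Pooled p̂ = (473+227)/(1200+607) = 700/1807 = 0.387382.
SE = √(p̂(1−p̂)(1/n₁+1/n₂)) = √(0.387382·0.612618·0.00248078) = √(0.000588732) = 0.024264.
z = (0.394167 − 0.373970)/0.024264 = 0.020197/0.024264 = 0.832.
Two-sided p-value ≈ 2·Φ(−0.832) = 0.4052, so at α = 0.02 we fail to reject H₀.

z = 0.832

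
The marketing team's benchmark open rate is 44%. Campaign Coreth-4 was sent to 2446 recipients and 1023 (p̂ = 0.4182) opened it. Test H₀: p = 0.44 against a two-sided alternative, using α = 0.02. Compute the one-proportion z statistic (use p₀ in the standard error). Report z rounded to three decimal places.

z = -2.169

p̂ = 1023/2446 = 0.418234.
Under H₀, SE = √(0.44·0.56/2446) = √(0.000100736) = 0.010037.
z = (0.418234 − 0.44)/0.010037 = -0.021766/0.010037 = -2.169.
p-value = 2·P(Z > 2.169) ≈ 0.0301; since p > α = 0.02, fail to reject H₀.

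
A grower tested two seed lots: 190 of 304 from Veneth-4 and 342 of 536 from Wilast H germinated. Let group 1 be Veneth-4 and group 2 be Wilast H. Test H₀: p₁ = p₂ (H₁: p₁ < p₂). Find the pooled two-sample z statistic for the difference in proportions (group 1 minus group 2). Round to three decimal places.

p̂₁ = 190/304 ≈ 0.62500, p̂₂ = 342/536 ≈ 0.63806.
Pooled p̂ = (190+342)/(304+536) = 532/840 = 0.63333.
SE = √(p̂(1−p̂)(1/n₁+1/n₂)) = √(0.63333·0.36667·0.00515515) = √(0.00119714) = 0.03460.
z = (0.62500 − 0.63806)/0.03460 = -0.01306/0.03460 = -0.377.
p-value = P(Z < -0.377) ≈ 0.3529.

z = -0.377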